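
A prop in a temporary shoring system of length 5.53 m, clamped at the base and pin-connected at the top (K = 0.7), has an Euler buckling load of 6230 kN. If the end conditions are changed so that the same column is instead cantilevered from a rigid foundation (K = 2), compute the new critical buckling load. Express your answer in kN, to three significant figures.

P_cr ∝ 1/K², so P_cr,new = P_cr,old × (K_old/K_new)² = 6230 × (0.7/2)²
= 6230 × 0.1225 = 763 kN

P_cr ≈ 763 kN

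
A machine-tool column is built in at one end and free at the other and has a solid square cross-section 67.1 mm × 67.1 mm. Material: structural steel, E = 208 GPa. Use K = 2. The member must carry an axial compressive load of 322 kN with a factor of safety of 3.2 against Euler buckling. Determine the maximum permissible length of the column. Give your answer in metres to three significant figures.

I = a⁴/12 = 67.1⁴/12 = 1.689×10^6 mm⁴
I = 1.689×10^-6 m⁴
Required critical load P_cr = n·P = 3.2 × 322 = 1030 kN = 1.030×10^6 N
From P_cr = π²EI/(K·L)²:  L = (1/K)·√(π²EI/P_cr) = (1/2)·√(π²×2.08×10^11×1.689×10^-6/1.030×10^6)
L = 0.917 m

L_max ≈ 0.917 m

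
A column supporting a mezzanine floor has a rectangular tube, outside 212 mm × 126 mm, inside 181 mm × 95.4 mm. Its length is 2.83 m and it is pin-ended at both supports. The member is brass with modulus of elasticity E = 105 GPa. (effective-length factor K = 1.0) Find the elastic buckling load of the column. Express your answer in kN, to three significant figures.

Weak-axis I_min = (h_o·b_o³ − h_i·b_i³)/12 with b_o = 126, b_i = 95.40 mm (shorter outer/inner sides).
I_min = (212×126³ − 181.0×95.40³)/12 = 2.224×10^7 mm⁴
I = 2.224×10^7 mm⁴ = 2.224×10^-5 m⁴
Effective length L_e = K·L = 1 × 2.83 = 2.830 m
P_cr = π²EI / L_e² = π² × 105×10⁹ × 2.224×10^-5 / 2.830² = 2.878×10^6 N

P_cr ≈ 2880 kN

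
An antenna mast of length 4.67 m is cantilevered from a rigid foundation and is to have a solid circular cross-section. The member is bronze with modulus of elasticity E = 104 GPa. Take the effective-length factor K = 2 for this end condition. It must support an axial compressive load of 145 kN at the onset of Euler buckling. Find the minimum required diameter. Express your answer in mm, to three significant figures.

L_e = K·L = 2 × 4.67 = 9.340 m
Required I = P_cr·L_e²/(π²E) = 1.450×10^5 × 9.340² / (π² × 1.04×10^11) = 1.232×10^-5 m⁴
I_req = 1.232×10^7 mm⁴
Solid circle: I = πd⁴/64  ⇒  d = (64I/π)^(1/4) = (64×1.232×10^7/π)^(1/4) = 126 mm

d ≈ 126 mm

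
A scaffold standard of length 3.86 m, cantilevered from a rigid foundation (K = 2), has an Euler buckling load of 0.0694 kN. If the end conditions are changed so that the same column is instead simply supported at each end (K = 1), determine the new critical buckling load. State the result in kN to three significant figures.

P_cr ≈ 0.278 kN

P_cr ∝ 1/K², so P_cr,new = P_cr,old × (K_old/K_new)² = 0.0694 × (2/1)²
= 0.0694 × 4.000 = 0.278 kN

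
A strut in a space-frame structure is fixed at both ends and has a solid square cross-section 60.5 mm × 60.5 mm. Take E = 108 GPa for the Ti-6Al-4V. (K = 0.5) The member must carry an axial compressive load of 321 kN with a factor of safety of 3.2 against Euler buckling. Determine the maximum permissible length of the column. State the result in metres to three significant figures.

I = a⁴/12 = 60.5⁴/12 = 1.116×10^6 mm⁴
I = 1.116×10^-6 m⁴
Required critical load P_cr = n·P = 3.2 × 321 = 1027 kN = 1.027×10^6 N
From P_cr = π²EI/(K·L)²:  L = (1/K)·√(π²EI/P_cr) = (1/0.5)·√(π²×1.08×10^11×1.116×10^-6/1.027×10^6)
L = 2.15 m

L_max ≈ 2.15 m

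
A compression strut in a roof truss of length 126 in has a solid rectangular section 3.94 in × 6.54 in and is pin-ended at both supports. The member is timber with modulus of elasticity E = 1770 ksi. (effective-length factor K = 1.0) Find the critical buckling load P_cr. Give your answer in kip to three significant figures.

Buckling occurs about the weak axis: I_min = h·b³/12 with b = 3.94 in (the shorter side).
I_min = 6.54×3.94³/12 = 33.33 in⁴
Effective length L_e = K·L = 1 × 126 = 126.0 in
P_cr = π²EI / L_e² = π² × 1770×10³ × 33.33 / 126.0² = 3.668×10^4 lb

P_cr ≈ 36.7 kip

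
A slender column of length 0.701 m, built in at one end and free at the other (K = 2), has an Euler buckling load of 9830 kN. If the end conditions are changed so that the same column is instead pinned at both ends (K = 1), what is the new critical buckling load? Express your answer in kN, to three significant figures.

P_cr ≈ 39300 kN

P_cr ∝ 1/K², so P_cr,new = P_cr,old × (K_old/K_new)² = 9830 × (2/1)²
= 9830 × 4.000 = 39300 kN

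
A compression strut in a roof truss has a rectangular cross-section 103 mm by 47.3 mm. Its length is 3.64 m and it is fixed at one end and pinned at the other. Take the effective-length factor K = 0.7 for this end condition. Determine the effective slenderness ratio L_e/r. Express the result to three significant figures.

For a rectangle r_min = b/√12 = 47.3/√12 = 13.65 mm
L_e = K·L = 0.7 × 3.64 m = 2.548 m = 2548.0 mm
λ = L_e / r_min = 2548.0 / 13.65 = 187

λ ≈ 187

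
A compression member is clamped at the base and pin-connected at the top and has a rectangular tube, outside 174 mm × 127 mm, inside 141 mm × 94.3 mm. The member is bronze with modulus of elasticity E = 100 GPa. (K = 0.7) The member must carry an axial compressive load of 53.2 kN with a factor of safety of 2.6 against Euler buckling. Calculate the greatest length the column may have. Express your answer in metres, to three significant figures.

Weak-axis I_min = (h_o·b_o³ − h_i·b_i³)/12 with b_o = 127, b_i = 94.30 mm (shorter outer/inner sides).
I_min = (174×127³ − 141.0×94.30³)/12 = 1.985×10^7 mm⁴
I = 1.985×10^-5 m⁴
Required critical load P_cr = n·P = 2.6 × 53.2 = 138.3 kN = 1.383×10^5 N
From P_cr = π²EI/(K·L)²:  L = (1/K)·√(π²EI/P_cr) = (1/0.7)·√(π²×1.00×10^11×1.985×10^-5/1.383×10^5)
L = 17.0 m

L_max ≈ 17.0 m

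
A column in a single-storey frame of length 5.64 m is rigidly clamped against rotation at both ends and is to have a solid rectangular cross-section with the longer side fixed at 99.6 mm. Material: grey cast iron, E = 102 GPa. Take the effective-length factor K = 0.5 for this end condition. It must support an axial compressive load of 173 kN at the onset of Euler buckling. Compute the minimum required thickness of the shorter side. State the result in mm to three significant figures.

b ≈ 54.8 mm

L_e = K·L = 0.5 × 5.64 = 2.820 m
Required I = P_cr·L_e²/(π²E) = 1.730×10^5 × 2.820² / (π² × 1.02×10^11) = 1.367×10^-6 m⁴
I_req = 1.367×10^6 mm⁴
Rectangle, weak axis: I_min = h·b³/12 with h = 99.6 mm fixed  ⇒  b = (12I/h)^(1/3) = 54.8 mm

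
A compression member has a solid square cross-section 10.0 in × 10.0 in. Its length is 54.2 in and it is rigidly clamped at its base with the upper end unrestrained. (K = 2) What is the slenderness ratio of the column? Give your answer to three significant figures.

λ ≈ 37.6

For a square r = a/√12 = 10.0/√12 = 2.887 in
L_e = K·L = 2 × 54.2 = 108.4 in
λ = L_e / r_min = 108.40 / 2.887 = 37.6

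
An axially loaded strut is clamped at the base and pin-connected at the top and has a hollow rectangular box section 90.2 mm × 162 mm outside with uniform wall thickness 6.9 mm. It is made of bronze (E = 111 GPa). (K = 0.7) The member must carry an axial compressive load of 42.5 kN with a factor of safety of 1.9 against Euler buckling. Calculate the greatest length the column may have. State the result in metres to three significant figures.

Inner dimensions: h_i = 162 − 2×6.9 = 148.2 mm, b_i = 90.2 − 2×6.9 = 76.40 mm
Weak-axis I_min = (h_o·b_o³ − h_i·b_i³)/12 with b_o = 90.2, b_i = 76.40 mm (shorter outer/inner sides).
I_min = (162×90.2³ − 148.2×76.40³)/12 = 4.400×10^6 mm⁴
I = 4.400×10^-6 m⁴
Required critical load P_cr = n·P = 1.9 × 42.5 = 80.75 kN = 8.075×10^4 N
From P_cr = π²EI/(K·L)²:  L = (1/K)·√(π²EI/P_cr) = (1/0.7)·√(π²×1.11×10^11×4.400×10^-6/8.075×10^4)
L = 11.0 m

L_max ≈ 11.0 m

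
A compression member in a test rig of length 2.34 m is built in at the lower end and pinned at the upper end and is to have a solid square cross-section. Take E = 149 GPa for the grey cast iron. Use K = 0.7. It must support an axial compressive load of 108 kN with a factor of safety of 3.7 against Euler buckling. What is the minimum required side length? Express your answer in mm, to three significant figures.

Required P_cr = n·P = 3.7 × 108 = 399.6 kN
L_e = K·L = 0.7 × 2.34 = 1.638 m
Required I = P_cr·L_e²/(π²E) = 3.996×10^5 × 1.638² / (π² × 1.49×10^11) = 7.291×10^-7 m⁴
I_req = 7.291×10^5 mm⁴
Solid square: I = a⁴/12  ⇒  a = (12I)^(1/4) = (12×7.291×10^5)^(1/4) = 54.4 mm

a ≈ 54.4 mm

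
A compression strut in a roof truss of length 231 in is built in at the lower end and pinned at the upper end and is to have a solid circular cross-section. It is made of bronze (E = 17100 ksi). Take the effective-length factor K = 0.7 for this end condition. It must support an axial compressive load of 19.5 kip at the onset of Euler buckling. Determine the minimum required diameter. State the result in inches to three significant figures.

L_e = K·L = 0.7 × 231 = 161.7 in
Required I = P_cr·L_e²/(π²E) = 1.950×10^4 × 161.7² / (π² × 1.71×10^7) = 3.021 in⁴
Solid circle: I = πd⁴/64  ⇒  d = (64I/π)^(1/4) = (64×3.021/π)^(1/4) = 2.80 in

d ≈ 2.80 in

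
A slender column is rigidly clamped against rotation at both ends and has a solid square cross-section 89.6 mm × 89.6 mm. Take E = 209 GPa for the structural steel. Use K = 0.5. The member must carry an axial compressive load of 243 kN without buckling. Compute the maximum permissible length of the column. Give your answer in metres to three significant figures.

L_max ≈ 13.5 m

I = a⁴/12 = 89.6⁴/12 = 5.371×10^6 mm⁴
I = 5.371×10^-6 m⁴
At the buckling limit P_cr = P = 2.430×10^5 N
From P_cr = π²EI/(K·L)²:  L = (1/K)·√(π²EI/P_cr) = (1/0.5)·√(π²×2.09×10^11×5.371×10^-6/2.430×10^5)
L = 13.5 m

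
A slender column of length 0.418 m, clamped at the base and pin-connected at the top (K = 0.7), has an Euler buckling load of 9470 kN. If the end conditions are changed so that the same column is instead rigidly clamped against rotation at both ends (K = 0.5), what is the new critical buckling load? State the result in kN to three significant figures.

P_cr ≈ 18600 kN

P_cr ∝ 1/K², so P_cr,new = P_cr,old × (K_old/K_new)² = 9470 × (0.7/0.5)²
= 9470 × 1.960 = 18600 kN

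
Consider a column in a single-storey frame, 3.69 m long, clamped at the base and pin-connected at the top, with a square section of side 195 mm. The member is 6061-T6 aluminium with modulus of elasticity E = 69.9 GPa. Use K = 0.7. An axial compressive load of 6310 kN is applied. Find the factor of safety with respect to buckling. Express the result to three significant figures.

n ≈ 1.97

I = a⁴/12 = 195⁴/12 = 1.205×10^8 mm⁴
I = 1.205×10^8 mm⁴ = 1.205×10^-4 m⁴
Effective length L_e = K·L = 0.7 × 3.69 = 2.583 m
P_cr = π²EI / L_e² = π² × 69.9×10⁹ × 1.205×10^-4 / 2.583² = 1.246×10^7 N
Factor of safety n = P_cr / P = 12459 / 6310 = 1.97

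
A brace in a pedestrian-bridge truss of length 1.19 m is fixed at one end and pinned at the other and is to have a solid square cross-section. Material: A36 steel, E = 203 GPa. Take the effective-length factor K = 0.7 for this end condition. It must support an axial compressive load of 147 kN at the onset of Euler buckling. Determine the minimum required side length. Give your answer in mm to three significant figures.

L_e = K·L = 0.7 × 1.19 = 0.8330 m
Required I = P_cr·L_e²/(π²E) = 1.470×10^5 × 0.8330² / (π² × 2.03×10^11) = 5.091×10^-8 m⁴
I_req = 5.091×10^4 mm⁴
Solid square: I = a⁴/12  ⇒  a = (12I)^(1/4) = (12×5.091×10^4)^(1/4) = 28.0 mm

a ≈ 28.0 mm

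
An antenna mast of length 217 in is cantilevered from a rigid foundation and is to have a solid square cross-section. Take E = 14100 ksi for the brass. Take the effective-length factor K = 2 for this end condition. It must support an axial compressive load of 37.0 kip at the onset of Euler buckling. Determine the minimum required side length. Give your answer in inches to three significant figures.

a ≈ 4.95 in

L_e = K·L = 2 × 217 = 434.0 in
Required I = P_cr·L_e²/(π²E) = 3.700×10^4 × 434.0² / (π² × 1.41×10^7) = 50.08 in⁴
Solid square: I = a⁴/12  ⇒  a = (12I)^(1/4) = (12×50.08)^(1/4) = 4.95 in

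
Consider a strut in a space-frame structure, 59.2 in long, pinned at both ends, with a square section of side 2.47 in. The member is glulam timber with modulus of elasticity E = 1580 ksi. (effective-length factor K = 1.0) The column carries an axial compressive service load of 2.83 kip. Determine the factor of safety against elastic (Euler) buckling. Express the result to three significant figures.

I = a⁴/12 = 2.47⁴/12 = 3.102 in⁴
Effective length L_e = K·L = 1 × 59.2 = 59.20 in
P_cr = π²EI / L_e² = π² × 1580×10³ × 3.102 / 59.20² = 1.380×10^4 lb
Factor of safety n = P_cr / P = 13.801 / 2.83 = 4.88

n ≈ 4.88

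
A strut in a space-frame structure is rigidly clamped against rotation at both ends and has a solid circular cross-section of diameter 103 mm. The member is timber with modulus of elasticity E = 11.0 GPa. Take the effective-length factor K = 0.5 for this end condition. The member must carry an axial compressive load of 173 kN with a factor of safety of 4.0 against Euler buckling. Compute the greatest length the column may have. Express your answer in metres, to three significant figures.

L_max ≈ 1.86 m

I = πd⁴/64 = π×103⁴/64 = 5.525×10^6 mm⁴
I = 5.525×10^-6 m⁴
Required critical load P_cr = n·P = 4.0 × 173 = 692.0 kN = 6.920×10^5 N
From P_cr = π²EI/(K·L)²:  L = (1/K)·√(π²EI/P_cr) = (1/0.5)·√(π²×1.10×10^10×5.525×10^-6/6.920×10^5)
L = 1.86 m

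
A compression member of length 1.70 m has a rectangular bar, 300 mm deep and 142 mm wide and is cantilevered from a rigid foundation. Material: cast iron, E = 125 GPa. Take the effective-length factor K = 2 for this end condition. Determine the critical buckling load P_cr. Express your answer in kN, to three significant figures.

Buckling occurs about the weak axis: I_min = h·b³/12 with b = 142 mm (the shorter side).
I_min = 300×142³/12 = 7.158×10^7 mm⁴
I = 7.158×10^7 mm⁴ = 7.158×10^-5 m⁴
Effective length L_e = K·L = 2 × 1.70 = 3.400 m
P_cr = π²EI / L_e² = π² × 125×10⁹ × 7.158×10^-5 / 3.400² = 7.639×10^6 N

P_cr ≈ 7640 kN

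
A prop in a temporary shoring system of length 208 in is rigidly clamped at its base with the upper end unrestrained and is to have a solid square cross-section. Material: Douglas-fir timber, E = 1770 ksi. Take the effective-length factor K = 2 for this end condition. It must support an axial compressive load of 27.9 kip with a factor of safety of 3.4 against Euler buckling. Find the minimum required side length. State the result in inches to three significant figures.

Required P_cr = n·P = 3.4 × 27.9 = 94.86 kip
L_e = K·L = 2 × 208 = 416.0 in
Required I = P_cr·L_e²/(π²E) = 9.486×10^4 × 416.0² / (π² × 1.77×10^6) = 939.7 in⁴
Solid square: I = a⁴/12  ⇒  a = (12I)^(1/4) = (12×939.7)^(1/4) = 10.3 in

a ≈ 10.3 in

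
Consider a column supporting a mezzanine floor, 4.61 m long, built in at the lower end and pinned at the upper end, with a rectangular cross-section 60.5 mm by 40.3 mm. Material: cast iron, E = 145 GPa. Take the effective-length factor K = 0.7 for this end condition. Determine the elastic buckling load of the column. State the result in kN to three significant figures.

P_cr ≈ 45.3 kN

Buckling occurs about the weak axis: I_min = h·b³/12 with b = 40.3 mm (the shorter side).
I_min = 60.5×40.3³/12 = 3.300×10^5 mm⁴
I = 3.300×10^5 mm⁴ = 3.300×10^-7 m⁴
Effective length L_e = K·L = 0.7 × 4.61 = 3.227 m
P_cr = π²EI / L_e² = π² × 145×10⁹ × 3.300×10^-7 / 3.227² = 4.535×10^4 N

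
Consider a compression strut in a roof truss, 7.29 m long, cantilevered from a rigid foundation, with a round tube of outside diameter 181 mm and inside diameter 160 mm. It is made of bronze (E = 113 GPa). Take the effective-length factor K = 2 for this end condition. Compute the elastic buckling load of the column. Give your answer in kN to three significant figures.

P_cr ≈ 108 kN

d_o = 181 mm, d_i = 160 mm
I = π(d_o⁴ − d_i⁴)/64 = π(181⁴ − 160.0⁴)/64 = 2.051×10^7 mm⁴
I = 2.051×10^7 mm⁴ = 2.051×10^-5 m⁴
Effective length L_e = K·L = 2 × 7.29 = 14.58 m
P_cr = π²EI / L_e² = π² × 113×10⁹ × 2.051×10^-5 / 14.58² = 1.076×10^5 N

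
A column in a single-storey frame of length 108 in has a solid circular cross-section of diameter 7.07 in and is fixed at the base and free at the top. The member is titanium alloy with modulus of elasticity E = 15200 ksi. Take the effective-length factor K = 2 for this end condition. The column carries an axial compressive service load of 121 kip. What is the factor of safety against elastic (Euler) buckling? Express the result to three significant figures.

I = πd⁴/64 = π×7.07⁴/64 = 122.6 in⁴
Effective length L_e = K·L = 2 × 108 = 216.0 in
P_cr = π²EI / L_e² = π² × 15200×10³ × 122.6 / 216.0² = 3.944×10^5 lb
Factor of safety n = P_cr / P = 394.35 / 121 = 3.26

n ≈ 3.26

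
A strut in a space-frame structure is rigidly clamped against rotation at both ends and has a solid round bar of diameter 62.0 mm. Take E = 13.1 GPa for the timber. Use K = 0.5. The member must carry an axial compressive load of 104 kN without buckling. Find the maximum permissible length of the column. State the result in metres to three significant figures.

L_max ≈ 1.90 m

I = πd⁴/64 = π×62.0⁴/64 = 7.253×10^5 mm⁴
I = 7.253×10^-7 m⁴
At the buckling limit P_cr = P = 1.040×10^5 N
From P_cr = π²EI/(K·L)²:  L = (1/K)·√(π²EI/P_cr) = (1/0.5)·√(π²×1.31×10^10×7.253×10^-7/1.040×10^5)
L = 1.90 m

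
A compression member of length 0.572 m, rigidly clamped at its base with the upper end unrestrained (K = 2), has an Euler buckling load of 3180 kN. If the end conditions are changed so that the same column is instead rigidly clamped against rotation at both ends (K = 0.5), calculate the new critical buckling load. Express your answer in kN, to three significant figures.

P_cr ∝ 1/K², so P_cr,new = P_cr,old × (K_old/K_new)² = 3180 × (2/0.5)²
= 3180 × 16.00 = 50900 kN

P_cr ≈ 50900 kN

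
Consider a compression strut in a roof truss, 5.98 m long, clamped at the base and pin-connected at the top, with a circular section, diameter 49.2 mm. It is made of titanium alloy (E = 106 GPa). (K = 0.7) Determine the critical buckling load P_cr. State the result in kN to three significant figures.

P_cr ≈ 17.2 kN

I = πd⁴/64 = π×49.2⁴/64 = 2.876×10^5 mm⁴
I = 2.876×10^5 mm⁴ = 2.876×10^-7 m⁴
Effective length L_e = K·L = 0.7 × 5.98 = 4.186 m
P_cr = π²EI / L_e² = π² × 106×10⁹ × 2.876×10^-7 / 4.186² = 1.717×10^4 N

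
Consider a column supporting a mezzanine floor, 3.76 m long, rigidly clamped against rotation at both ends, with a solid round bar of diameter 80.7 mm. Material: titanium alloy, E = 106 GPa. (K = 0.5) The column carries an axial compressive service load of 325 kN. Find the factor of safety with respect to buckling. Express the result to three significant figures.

I = πd⁴/64 = π×80.7⁴/64 = 2.082×10^6 mm⁴
I = 2.082×10^6 mm⁴ = 2.082×10^-6 m⁴
Effective length L_e = K·L = 0.5 × 3.76 = 1.880 m
P_cr = π²EI / L_e² = π² × 106×10⁹ × 2.082×10^-6 / 1.880² = 6.162×10^5 N
Factor of safety n = P_cr / P = 616.25 / 325 = 1.90

n ≈ 1.90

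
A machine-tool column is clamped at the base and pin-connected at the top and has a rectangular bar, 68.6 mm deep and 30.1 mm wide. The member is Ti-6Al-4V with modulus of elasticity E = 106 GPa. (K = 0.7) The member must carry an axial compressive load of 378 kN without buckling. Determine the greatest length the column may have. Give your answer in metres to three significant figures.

L_max ≈ 0.938 m

Buckling occurs about the weak axis: I_min = h·b³/12 with b = 30.1 mm (the shorter side).
I_min = 68.6×30.1³/12 = 1.559×10^5 mm⁴
I = 1.559×10^-7 m⁴
At the buckling limit P_cr = P = 3.780×10^5 N
From P_cr = π²EI/(K·L)²:  L = (1/K)·√(π²EI/P_cr) = (1/0.7)·√(π²×1.06×10^11×1.559×10^-7/3.780×10^5)
L = 0.938 m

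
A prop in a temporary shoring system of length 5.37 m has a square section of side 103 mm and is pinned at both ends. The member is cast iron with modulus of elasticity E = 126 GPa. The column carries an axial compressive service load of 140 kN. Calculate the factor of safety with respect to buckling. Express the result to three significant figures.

I = a⁴/12 = 103⁴/12 = 9.379×10^6 mm⁴
I = 9.379×10^6 mm⁴ = 9.379×10^-6 m⁴
Effective length L_e = K·L = 1 × 5.37 = 5.370 m
P_cr = π²EI / L_e² = π² × 126×10⁹ × 9.379×10^-6 / 5.370² = 4.045×10^5 N
Factor of safety n = P_cr / P = 404.47 / 140 = 2.89

n ≈ 2.89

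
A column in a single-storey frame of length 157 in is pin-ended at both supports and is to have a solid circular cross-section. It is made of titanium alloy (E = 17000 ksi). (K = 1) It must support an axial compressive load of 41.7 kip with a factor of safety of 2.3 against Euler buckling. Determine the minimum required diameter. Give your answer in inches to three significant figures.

Required P_cr = n·P = 2.3 × 41.7 = 95.91 kip
L_e = K·L = 1 × 157 = 157.0 in
Required I = P_cr·L_e²/(π²E) = 9.591×10^4 × 157.0² / (π² × 1.70×10^7) = 14.09 in⁴
Solid circle: I = πd⁴/64  ⇒  d = (64I/π)^(1/4) = (64×14.09/π)^(1/4) = 4.12 in

d ≈ 4.12 in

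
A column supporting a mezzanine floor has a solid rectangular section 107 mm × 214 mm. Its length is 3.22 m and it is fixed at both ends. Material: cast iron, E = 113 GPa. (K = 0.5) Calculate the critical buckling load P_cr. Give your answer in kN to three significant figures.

P_cr ≈ 9400 kN

Buckling occurs about the weak axis: I_min = h·b³/12 with b = 107 mm (the shorter side).
I_min = 214×107³/12 = 2.185×10^7 mm⁴
I = 2.185×10^7 mm⁴ = 2.185×10^-5 m⁴
Effective length L_e = K·L = 0.5 × 3.22 = 1.610 m
P_cr = π²EI / L_e² = π² × 113×10⁹ × 2.185×10^-5 / 1.610² = 9.400×10^6 N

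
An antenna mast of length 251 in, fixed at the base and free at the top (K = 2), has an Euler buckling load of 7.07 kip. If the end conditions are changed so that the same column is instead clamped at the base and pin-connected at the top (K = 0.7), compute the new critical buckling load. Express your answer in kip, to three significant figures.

P_cr ∝ 1/K², so P_cr,new = P_cr,old × (K_old/K_new)² = 7.07 × (2/0.7)²
= 7.07 × 8.163 = 57.7 kip

P_cr ≈ 57.7 kip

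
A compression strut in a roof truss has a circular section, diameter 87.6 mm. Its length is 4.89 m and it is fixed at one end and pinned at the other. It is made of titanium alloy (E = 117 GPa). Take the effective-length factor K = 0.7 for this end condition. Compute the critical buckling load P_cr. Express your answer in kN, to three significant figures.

I = πd⁴/64 = π×87.6⁴/64 = 2.891×10^6 mm⁴
I = 2.891×10^6 mm⁴ = 2.891×10^-6 m⁴
Effective length L_e = K·L = 0.7 × 4.89 = 3.423 m
P_cr = π²EI / L_e² = π² × 117×10⁹ × 2.891×10^-6 / 3.423² = 2.849×10^5 N

P_cr ≈ 285 kN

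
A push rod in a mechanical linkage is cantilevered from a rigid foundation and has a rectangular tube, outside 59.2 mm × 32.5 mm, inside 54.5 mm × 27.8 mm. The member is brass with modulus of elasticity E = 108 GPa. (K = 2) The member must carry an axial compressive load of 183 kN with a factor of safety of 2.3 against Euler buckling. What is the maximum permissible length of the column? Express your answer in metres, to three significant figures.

L_max ≈ 0.213 m

Weak-axis I_min = (h_o·b_o³ − h_i·b_i³)/12 with b_o = 32.5, b_i = 27.80 mm (shorter outer/inner sides).
I_min = (59.2×32.5³ − 54.50×27.80³)/12 = 7.177×10^4 mm⁴
I = 7.177×10^-8 m⁴
Required critical load P_cr = n·P = 2.3 × 183 = 420.9 kN = 4.209×10^5 N
From P_cr = π²EI/(K·L)²:  L = (1/K)·√(π²EI/P_cr) = (1/2)·√(π²×1.08×10^11×7.177×10^-8/4.209×10^5)
L = 0.213 m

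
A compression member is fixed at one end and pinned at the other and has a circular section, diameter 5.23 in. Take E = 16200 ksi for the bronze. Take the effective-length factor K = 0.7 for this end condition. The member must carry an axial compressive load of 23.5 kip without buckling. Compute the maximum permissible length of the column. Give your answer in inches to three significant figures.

I = πd⁴/64 = π×5.23⁴/64 = 36.73 in⁴
At the buckling limit P_cr = P = 2.350×10^4 lb
From P_cr = π²EI/(K·L)²:  L = (1/K)·√(π²EI/P_cr) = (1/0.7)·√(π²×1.62×10^7×36.73/2.350×10^4)
L = 714 in

L_max ≈ 714 in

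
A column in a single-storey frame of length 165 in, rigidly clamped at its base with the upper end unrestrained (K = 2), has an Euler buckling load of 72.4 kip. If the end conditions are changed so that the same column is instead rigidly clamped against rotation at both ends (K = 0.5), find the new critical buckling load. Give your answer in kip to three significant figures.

P_cr ≈ 1160 kip

P_cr ∝ 1/K², so P_cr,new = P_cr,old × (K_old/K_new)² = 72.4 × (2/0.5)²
= 72.4 × 16.00 = 1160 kip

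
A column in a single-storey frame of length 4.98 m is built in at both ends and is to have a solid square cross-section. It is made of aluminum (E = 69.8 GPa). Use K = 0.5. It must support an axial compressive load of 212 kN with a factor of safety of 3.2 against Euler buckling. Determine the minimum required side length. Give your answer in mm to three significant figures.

a ≈ 92.5 mm

Required P_cr = n·P = 3.2 × 212 = 678.4 kN
L_e = K·L = 0.5 × 4.98 = 2.490 m
Required I = P_cr·L_e²/(π²E) = 6.784×10^5 × 2.490² / (π² × 6.98×10^10) = 6.106×10^-6 m⁴
I_req = 6.106×10^6 mm⁴
Solid square: I = a⁴/12  ⇒  a = (12I)^(1/4) = (12×6.106×10^6)^(1/4) = 92.5 mm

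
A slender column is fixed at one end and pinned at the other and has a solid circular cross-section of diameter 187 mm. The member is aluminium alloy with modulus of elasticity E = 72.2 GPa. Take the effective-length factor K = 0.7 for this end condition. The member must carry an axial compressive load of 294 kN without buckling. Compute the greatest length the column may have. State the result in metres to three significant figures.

L_max ≈ 17.2 m

I = πd⁴/64 = π×187⁴/64 = 6.003×10^7 mm⁴
I = 6.003×10^-5 m⁴
At the buckling limit P_cr = P = 2.940×10^5 N
From P_cr = π²EI/(K·L)²:  L = (1/K)·√(π²EI/P_cr) = (1/0.7)·√(π²×7.22×10^10×6.003×10^-5/2.940×10^5)
L = 17.2 m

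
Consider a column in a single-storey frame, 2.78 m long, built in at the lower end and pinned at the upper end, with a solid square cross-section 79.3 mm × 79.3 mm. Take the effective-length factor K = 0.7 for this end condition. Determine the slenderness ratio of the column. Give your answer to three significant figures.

For a square r = a/√12 = 79.3/√12 = 22.89 mm
L_e = K·L = 0.7 × 2.78 m = 1.946 m = 1946.0 mm
λ = L_e / r_min = 1946.0 / 22.89 = 85.0

λ ≈ 85.0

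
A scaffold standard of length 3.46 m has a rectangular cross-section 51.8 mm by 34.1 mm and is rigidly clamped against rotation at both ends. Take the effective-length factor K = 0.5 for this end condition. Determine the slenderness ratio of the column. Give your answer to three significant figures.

λ ≈ 176

Buckling occurs about the weak axis: I_min = h·b³/12 with b = 34.1 mm (the shorter side).
I_min = 51.8×34.1³/12 = 1.712×10^5 mm⁴
A = 1.766×10^3 mm²;  r_min = √(I/A) = √(1.712×10^5/1.766×10^3) = 9.844 mm
L_e = K·L = 0.5 × 3.46 m = 1.730 m = 1730.0 mm
λ = L_e / r_min = 1730.0 / 9.844 = 176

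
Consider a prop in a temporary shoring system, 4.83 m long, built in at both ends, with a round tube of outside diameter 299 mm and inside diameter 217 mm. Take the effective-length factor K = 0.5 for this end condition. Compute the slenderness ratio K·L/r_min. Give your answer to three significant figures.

d_o = 299 mm, d_i = 217 mm
I = π(d_o⁴ − d_i⁴)/64 = π(299⁴ − 217.0⁴)/64 = 2.835×10^8 mm⁴
A = 3.323×10^4 mm²;  r_min = √(I/A) = √(2.835×10^8/3.323×10^4) = 92.36 mm
L_e = K·L = 0.5 × 4.83 m = 2.415 m = 2415.0 mm
λ = L_e / r_min = 2415.0 / 92.36 = 26.1

λ ≈ 26.1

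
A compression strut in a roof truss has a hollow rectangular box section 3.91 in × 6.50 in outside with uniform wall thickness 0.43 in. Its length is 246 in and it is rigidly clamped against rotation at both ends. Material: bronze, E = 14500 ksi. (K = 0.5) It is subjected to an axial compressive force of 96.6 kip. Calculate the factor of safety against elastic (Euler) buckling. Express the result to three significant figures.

Inner dimensions: h_i = 6.50 − 2×0.43 = 5.640 in, b_i = 3.91 − 2×0.43 = 3.050 in
Weak-axis I_min = (h_o·b_o³ − h_i·b_i³)/12 with b_o = 3.91, b_i = 3.050 in (shorter outer/inner sides).
I_min = (6.50×3.91³ − 5.640×3.050³)/12 = 19.04 in⁴
Effective length L_e = K·L = 0.5 × 246 = 123.0 in
P_cr = π²EI / L_e² = π² × 14500×10³ × 19.04 / 123.0² = 1.801×10^5 lb
Factor of safety n = P_cr / P = 180.14 / 96.6 = 1.86

n ≈ 1.86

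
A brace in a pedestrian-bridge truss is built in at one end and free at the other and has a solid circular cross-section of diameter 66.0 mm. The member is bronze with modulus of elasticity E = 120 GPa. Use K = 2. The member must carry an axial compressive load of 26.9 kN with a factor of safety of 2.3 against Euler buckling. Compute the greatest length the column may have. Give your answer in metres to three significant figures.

L_max ≈ 2.11 m

I = πd⁴/64 = π×66.0⁴/64 = 9.314×10^5 mm⁴
I = 9.314×10^-7 m⁴
Required critical load P_cr = n·P = 2.3 × 26.9 = 61.87 kN = 6.187×10^4 N
From P_cr = π²EI/(K·L)²:  L = (1/K)·√(π²EI/P_cr) = (1/2)·√(π²×1.20×10^11×9.314×10^-7/6.187×10^4)
L = 2.11 m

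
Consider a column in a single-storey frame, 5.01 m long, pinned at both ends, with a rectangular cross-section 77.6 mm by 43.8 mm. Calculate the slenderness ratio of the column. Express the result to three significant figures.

For a rectangle r_min = b/√12 = 43.8/√12 = 12.64 mm
L_e = K·L = 1 × 5.01 m = 5.010 m = 5010.0 mm
λ = L_e / r_min = 5010.0 / 12.64 = 396

λ ≈ 396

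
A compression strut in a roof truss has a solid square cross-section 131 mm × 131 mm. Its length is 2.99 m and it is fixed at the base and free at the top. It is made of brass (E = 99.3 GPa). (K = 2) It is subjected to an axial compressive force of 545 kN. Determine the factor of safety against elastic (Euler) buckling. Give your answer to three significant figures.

I = a⁴/12 = 131⁴/12 = 2.454×10^7 mm⁴
I = 2.454×10^7 mm⁴ = 2.454×10^-5 m⁴
Effective length L_e = K·L = 2 × 2.99 = 5.980 m
P_cr = π²EI / L_e² = π² × 99.3×10⁹ × 2.454×10^-5 / 5.980² = 6.726×10^5 N
Factor of safety n = P_cr / P = 672.59 / 545 = 1.23

n ≈ 1.23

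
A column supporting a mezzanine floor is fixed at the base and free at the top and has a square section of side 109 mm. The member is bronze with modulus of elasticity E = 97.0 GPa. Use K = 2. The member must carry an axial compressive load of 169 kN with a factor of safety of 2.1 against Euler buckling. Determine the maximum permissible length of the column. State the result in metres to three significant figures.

I = a⁴/12 = 109⁴/12 = 1.176×10^7 mm⁴
I = 1.176×10^-5 m⁴
Required critical load P_cr = n·P = 2.1 × 169 = 354.9 kN = 3.549×10^5 N
From P_cr = π²EI/(K·L)²:  L = (1/K)·√(π²EI/P_cr) = (1/2)·√(π²×9.70×10^10×1.176×10^-5/3.549×10^5)
L = 2.82 m

L_max ≈ 2.82 m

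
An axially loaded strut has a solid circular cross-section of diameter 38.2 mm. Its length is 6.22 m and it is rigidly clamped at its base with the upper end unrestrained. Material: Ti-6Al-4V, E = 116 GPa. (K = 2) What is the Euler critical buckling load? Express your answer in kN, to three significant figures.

I = πd⁴/64 = π×38.2⁴/64 = 1.045×10^5 mm⁴
I = 1.045×10^5 mm⁴ = 1.045×10^-7 m⁴
Effective length L_e = K·L = 2 × 6.22 = 12.44 m
P_cr = π²EI / L_e² = π² × 116×10⁹ × 1.045×10^-7 / 12.44² = 773.3 N

P_cr ≈ 0.773 kN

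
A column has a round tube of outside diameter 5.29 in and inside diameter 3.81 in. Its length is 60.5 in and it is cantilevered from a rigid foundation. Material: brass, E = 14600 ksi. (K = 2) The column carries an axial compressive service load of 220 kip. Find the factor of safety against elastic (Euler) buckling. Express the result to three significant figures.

n ≈ 1.26

d_o = 5.29 in, d_i = 3.81 in
I = π(d_o⁴ − d_i⁴)/64 = π(5.29⁴ − 3.810⁴)/64 = 28.10 in⁴
Effective length L_e = K·L = 2 × 60.5 = 121.0 in
P_cr = π²EI / L_e² = π² × 14600×10³ × 28.10 / 121.0² = 2.765×10^5 lb
Factor of safety n = P_cr / P = 276.53 / 220 = 1.26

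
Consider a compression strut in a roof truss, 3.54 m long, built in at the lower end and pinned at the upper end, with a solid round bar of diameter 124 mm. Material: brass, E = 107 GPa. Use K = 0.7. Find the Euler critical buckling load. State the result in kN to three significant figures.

P_cr ≈ 2000 kN

I = πd⁴/64 = π×124⁴/64 = 1.161×10^7 mm⁴
I = 1.161×10^7 mm⁴ = 1.161×10^-5 m⁴
Effective length L_e = K·L = 0.7 × 3.54 = 2.478 m
P_cr = π²EI / L_e² = π² × 107×10⁹ × 1.161×10^-5 / 2.478² = 1.996×10^6 N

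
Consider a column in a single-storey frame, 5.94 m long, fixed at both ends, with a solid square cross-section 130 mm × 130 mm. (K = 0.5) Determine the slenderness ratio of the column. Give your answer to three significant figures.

λ ≈ 79.1

For a square r = a/√12 = 130/√12 = 37.53 mm
L_e = K·L = 0.5 × 5.94 m = 2.970 m = 2970.0 mm
λ = L_e / r_min = 2970.0 / 37.53 = 79.1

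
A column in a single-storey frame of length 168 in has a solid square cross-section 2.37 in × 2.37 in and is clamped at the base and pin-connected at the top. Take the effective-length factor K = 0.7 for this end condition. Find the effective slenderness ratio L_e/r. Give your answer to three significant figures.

λ ≈ 172

For a square r = a/√12 = 2.37/√12 = 0.6842 in
L_e = K·L = 0.7 × 168 = 117.6 in
λ = L_e / r_min = 117.60 / 0.6842 = 172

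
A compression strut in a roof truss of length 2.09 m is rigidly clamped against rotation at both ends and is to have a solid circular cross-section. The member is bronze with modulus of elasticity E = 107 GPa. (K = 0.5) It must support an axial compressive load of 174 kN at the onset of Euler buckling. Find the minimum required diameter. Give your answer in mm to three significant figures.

d ≈ 43.8 mm

L_e = K·L = 0.5 × 2.09 = 1.045 m
Required I = P_cr·L_e²/(π²E) = 1.740×10^5 × 1.045² / (π² × 1.07×10^11) = 1.799×10^-7 m⁴
I_req = 1.799×10^5 mm⁴
Solid circle: I = πd⁴/64  ⇒  d = (64I/π)^(1/4) = (64×1.799×10^5/π)^(1/4) = 43.8 mm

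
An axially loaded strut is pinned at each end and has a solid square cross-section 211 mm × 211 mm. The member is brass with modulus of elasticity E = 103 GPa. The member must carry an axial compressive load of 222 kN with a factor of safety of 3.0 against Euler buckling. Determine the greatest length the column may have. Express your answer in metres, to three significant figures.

L_max ≈ 15.9 m

I = a⁴/12 = 211⁴/12 = 1.652×10^8 mm⁴
I = 1.652×10^-4 m⁴
Required critical load P_cr = n·P = 3.0 × 222 = 666.0 kN = 6.660×10^5 N
From P_cr = π²EI/(K·L)²:  L = (1/K)·√(π²EI/P_cr) = (1/1)·√(π²×1.03×10^11×1.652×10^-4/6.660×10^5)
L = 15.9 m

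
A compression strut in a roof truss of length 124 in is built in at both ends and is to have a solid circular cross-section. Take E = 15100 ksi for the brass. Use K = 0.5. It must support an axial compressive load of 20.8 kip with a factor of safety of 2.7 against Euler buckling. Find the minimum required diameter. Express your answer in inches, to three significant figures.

d ≈ 2.33 in

Required P_cr = n·P = 2.7 × 20.8 = 56.16 kip
L_e = K·L = 0.5 × 124 = 62.00 in
Required I = P_cr·L_e²/(π²E) = 5.616×10^4 × 62.00² / (π² × 1.51×10^7) = 1.449 in⁴
Solid circle: I = πd⁴/64  ⇒  d = (64I/π)^(1/4) = (64×1.449/π)^(1/4) = 2.33 in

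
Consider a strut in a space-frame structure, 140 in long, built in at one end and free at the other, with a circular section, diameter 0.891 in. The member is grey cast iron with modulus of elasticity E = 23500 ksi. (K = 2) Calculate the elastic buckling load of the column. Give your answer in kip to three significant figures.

P_cr ≈ 0.0915 kip

I = πd⁴/64 = π×0.891⁴/64 = 3.094×10^-2 in⁴
Effective length L_e = K·L = 2 × 140 = 280.0 in
P_cr = π²EI / L_e² = π² × 23500×10³ × 3.094×10^-2 / 280.0² = 91.52 lb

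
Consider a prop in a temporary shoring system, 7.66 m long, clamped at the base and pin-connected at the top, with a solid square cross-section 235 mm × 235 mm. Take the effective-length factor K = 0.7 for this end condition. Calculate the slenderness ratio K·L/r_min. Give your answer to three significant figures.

λ ≈ 79.0

For a square r = a/√12 = 235/√12 = 67.84 mm
L_e = K·L = 0.7 × 7.66 m = 5.362 m = 5362.0 mm
λ = L_e / r_min = 5362.0 / 67.84 = 79.0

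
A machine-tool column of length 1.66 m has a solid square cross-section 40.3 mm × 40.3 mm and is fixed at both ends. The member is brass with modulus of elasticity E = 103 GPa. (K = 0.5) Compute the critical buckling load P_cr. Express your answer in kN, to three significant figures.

I = a⁴/12 = 40.3⁴/12 = 2.198×10^5 mm⁴
I = 2.198×10^5 mm⁴ = 2.198×10^-7 m⁴
Effective length L_e = K·L = 0.5 × 1.66 = 0.8300 m
P_cr = π²EI / L_e² = π² × 103×10⁹ × 2.198×10^-7 / 0.8300² = 3.244×10^5 N

P_cr ≈ 324 kN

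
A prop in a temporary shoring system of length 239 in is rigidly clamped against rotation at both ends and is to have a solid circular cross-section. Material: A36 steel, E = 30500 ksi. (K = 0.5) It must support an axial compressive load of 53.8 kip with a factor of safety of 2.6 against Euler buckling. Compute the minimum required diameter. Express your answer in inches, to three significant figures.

d ≈ 3.41 in

Required P_cr = n·P = 2.6 × 53.8 = 139.9 kip
L_e = K·L = 0.5 × 239 = 119.5 in
Required I = P_cr·L_e²/(π²E) = 1.399×10^5 × 119.5² / (π² × 3.05×10^7) = 6.636 in⁴
Solid circle: I = πd⁴/64  ⇒  d = (64I/π)^(1/4) = (64×6.636/π)^(1/4) = 3.41 in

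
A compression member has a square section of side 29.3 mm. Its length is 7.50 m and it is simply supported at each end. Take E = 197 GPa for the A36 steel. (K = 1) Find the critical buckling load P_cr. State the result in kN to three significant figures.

P_cr ≈ 2.12 kN

I = a⁴/12 = 29.3⁴/12 = 6.142×10^4 mm⁴
I = 6.142×10^4 mm⁴ = 6.142×10^-8 m⁴
Effective length L_e = K·L = 1 × 7.50 = 7.500 m
P_cr = π²EI / L_e² = π² × 197×10⁹ × 6.142×10^-8 / 7.500² = 2.123×10^3 N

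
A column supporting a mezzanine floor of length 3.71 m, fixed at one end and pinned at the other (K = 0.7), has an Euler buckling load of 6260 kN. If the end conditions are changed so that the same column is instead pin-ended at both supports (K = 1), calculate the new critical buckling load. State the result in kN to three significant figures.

P_cr ∝ 1/K², so P_cr,new = P_cr,old × (K_old/K_new)² = 6260 × (0.7/1)²
= 6260 × 0.4900 = 3070 kN

P_cr ≈ 3070 kN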